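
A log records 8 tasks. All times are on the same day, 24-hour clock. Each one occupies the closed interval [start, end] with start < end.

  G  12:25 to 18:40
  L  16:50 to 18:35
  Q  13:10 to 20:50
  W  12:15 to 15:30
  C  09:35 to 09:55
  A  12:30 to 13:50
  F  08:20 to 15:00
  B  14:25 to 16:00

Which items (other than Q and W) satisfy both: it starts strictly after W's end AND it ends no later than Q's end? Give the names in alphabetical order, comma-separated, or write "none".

Conditions: its start is strictly after W's end (X.start > 15:30) AND its end is no later than Q's end (X.end <= 20:50).
A: start 12:30 > 15:30? ✗; end 13:50 <= 20:50? ✓ → no.
B: start 14:25 > 15:30? ✗; end 16:00 <= 20:50? ✓ → no.
C: start 09:35 > 15:30? ✗; end 09:55 <= 20:50? ✓ → no.
F: start 08:20 > 15:30? ✗; end 15:00 <= 20:50? ✓ → no.
G: start 12:25 > 15:30? ✗; end 18:40 <= 20:50? ✓ → no.
L: start 16:50 > 15:30? ✓; end 18:35 <= 20:50? ✓ → yes.
Result: L.

L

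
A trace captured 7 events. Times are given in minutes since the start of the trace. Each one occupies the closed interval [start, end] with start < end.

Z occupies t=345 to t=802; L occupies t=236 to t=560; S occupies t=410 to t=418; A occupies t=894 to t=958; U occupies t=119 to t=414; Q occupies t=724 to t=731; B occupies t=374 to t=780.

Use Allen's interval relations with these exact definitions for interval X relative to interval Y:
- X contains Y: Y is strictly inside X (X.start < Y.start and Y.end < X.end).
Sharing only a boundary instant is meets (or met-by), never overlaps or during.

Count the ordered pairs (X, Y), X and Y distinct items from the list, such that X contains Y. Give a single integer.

Checking all 42 ordered pairs for relation 'contains'; matching pairs in alphabetical order:
(B, Q): B contains Q ✓
(B, S): B contains S ✓
(L, S): L contains S ✓
(Z, B): Z contains B ✓
(Z, Q): Z contains Q ✓
(Z, S): Z contains S ✓
Count: 6.

6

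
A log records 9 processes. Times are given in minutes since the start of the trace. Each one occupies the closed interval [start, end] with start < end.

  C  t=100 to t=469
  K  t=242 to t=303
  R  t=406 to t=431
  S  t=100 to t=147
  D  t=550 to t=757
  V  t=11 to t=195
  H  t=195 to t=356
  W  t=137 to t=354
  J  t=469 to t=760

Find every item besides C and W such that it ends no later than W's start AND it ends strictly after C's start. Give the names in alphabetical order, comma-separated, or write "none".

Conditions: its end is no later than W's start (X.end <= t=137) AND its end is strictly after C's start (X.end > t=100).
D: end t=757 <= t=137? ✗; end t=757 > t=100? ✓ → no.
H: end t=356 <= t=137? ✗; end t=356 > t=100? ✓ → no.
J: end t=760 <= t=137? ✗; end t=760 > t=100? ✓ → no.
K: end t=303 <= t=137? ✗; end t=303 > t=100? ✓ → no.
R: end t=431 <= t=137? ✗; end t=431 > t=100? ✓ → no.
S: end t=147 <= t=137? ✗; end t=147 > t=100? ✓ → no.
V: end t=195 <= t=137? ✗; end t=195 > t=100? ✓ → no.
Result: none.

none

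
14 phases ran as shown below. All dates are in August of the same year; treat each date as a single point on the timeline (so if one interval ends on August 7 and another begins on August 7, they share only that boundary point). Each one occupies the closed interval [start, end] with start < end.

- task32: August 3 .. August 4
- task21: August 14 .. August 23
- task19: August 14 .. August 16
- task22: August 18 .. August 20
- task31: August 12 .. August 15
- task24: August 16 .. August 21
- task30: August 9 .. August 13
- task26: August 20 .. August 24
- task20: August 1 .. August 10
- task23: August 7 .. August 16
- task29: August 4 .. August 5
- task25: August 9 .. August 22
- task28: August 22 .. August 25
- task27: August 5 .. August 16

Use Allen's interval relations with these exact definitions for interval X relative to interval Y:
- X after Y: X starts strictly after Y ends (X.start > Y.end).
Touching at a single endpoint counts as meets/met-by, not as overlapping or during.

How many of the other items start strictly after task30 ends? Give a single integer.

6

Target task30 = [August 9, August 13].
task19 [August 14, August 16] → after → counts.
task20 [August 1, August 10] → overlaps → no.
task21 [August 14, August 23] → after → counts.
task22 [August 18, August 20] → after → counts.
task23 [August 7, August 16] → contains → no.
task24 [August 16, August 21] → after → counts.
task25 [August 9, August 22] → started-by → no.
task26 [August 20, August 24] → after → counts.
task27 [August 5, August 16] → contains → no.
task28 [August 22, August 25] → after → counts.
task29 [August 4, August 5] → before → no.
task31 [August 12, August 15] → overlapped-by → no.
task32 [August 3, August 4] → before → no.
Total: 6.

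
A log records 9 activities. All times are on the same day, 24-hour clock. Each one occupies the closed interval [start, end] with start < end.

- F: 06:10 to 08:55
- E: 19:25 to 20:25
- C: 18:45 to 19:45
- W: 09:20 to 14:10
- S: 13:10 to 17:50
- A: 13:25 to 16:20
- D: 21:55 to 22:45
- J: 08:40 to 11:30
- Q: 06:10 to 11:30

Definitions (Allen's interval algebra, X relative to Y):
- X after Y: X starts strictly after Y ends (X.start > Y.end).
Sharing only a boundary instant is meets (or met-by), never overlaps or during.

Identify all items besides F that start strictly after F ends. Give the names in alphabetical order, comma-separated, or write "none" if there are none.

A, C, D, E, S, W

Target F = [06:10, 08:55].
A [13:25, 16:20] → after → yes.
C [18:45, 19:45] → after → yes.
D [21:55, 22:45] → after → yes.
E [19:25, 20:25] → after → yes.
J [08:40, 11:30] → overlapped-by → no.
Q [06:10, 11:30] → started-by → no.
S [13:10, 17:50] → after → yes.
W [09:20, 14:10] → after → yes.
Result: A, C, D, E, S, W.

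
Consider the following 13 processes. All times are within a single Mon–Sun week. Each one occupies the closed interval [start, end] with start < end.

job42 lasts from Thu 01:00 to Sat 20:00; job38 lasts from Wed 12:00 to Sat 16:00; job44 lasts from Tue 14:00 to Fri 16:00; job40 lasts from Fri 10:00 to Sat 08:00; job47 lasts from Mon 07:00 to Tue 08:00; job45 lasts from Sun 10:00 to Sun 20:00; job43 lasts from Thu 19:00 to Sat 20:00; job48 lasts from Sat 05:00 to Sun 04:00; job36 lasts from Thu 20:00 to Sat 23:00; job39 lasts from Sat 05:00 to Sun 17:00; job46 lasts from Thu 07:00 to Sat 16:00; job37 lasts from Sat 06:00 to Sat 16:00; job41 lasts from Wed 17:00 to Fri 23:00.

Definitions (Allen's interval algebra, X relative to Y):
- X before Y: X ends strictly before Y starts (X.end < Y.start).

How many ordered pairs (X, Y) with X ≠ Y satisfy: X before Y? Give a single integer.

28

Checking all 156 ordered pairs for relation 'before'; matching pairs in alphabetical order:
(job36, job45): job36 before job45 ✓
(job37, job45): job37 before job45 ✓
(job38, job45): job38 before job45 ✓
(job40, job45): job40 before job45 ✓
(job41, job37): job41 before job37 ✓
(job41, job39): job41 before job39 ✓
(job41, job45): job41 before job45 ✓
(job41, job48): job41 before job48 ✓
(job42, job45): job42 before job45 ✓
(job43, job45): job43 before job45 ✓
(job44, job37): job44 before job37 ✓
(job44, job39): job44 before job39 ✓
(job44, job45): job44 before job45 ✓
(job44, job48): job44 before job48 ✓
(job46, job45): job46 before job45 ✓
(job47, job36): job47 before job36 ✓
(job47, job37): job47 before job37 ✓
(job47, job38): job47 before job38 ✓
(job47, job39): job47 before job39 ✓
(job47, job40): job47 before job40 ✓
(job47, job41): job47 before job41 ✓
(job47, job42): job47 before job42 ✓
(job47, job43): job47 before job43 ✓
(job47, job44): job47 before job44 ✓
... plus 4 further pairs not listed.
Count: 28.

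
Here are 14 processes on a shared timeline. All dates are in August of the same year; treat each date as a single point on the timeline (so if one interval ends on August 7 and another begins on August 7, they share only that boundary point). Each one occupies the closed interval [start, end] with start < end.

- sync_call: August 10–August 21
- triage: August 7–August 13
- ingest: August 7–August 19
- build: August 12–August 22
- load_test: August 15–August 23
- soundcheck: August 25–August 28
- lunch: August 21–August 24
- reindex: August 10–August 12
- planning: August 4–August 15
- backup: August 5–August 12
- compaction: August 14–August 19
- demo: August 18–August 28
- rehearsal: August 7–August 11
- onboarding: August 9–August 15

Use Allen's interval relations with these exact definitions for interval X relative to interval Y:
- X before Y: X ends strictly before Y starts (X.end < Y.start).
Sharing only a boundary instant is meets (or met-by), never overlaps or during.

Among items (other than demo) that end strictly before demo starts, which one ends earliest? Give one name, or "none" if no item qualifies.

Target demo = [August 18, August 28].
backup [August 5, August 12] → before → candidate.
build [August 12, August 22] → overlaps → excluded.
compaction [August 14, August 19] → overlaps → excluded.
ingest [August 7, August 19] → overlaps → excluded.
load_test [August 15, August 23] → overlaps → excluded.
lunch [August 21, August 24] → during → excluded.
onboarding [August 9, August 15] → before → candidate.
planning [August 4, August 15] → before → candidate.
rehearsal [August 7, August 11] → before → candidate.
reindex [August 10, August 12] → before → candidate.
soundcheck [August 25, August 28] → finishes → excluded.
sync_call [August 10, August 21] → overlaps → excluded.
triage [August 7, August 13] → before → candidate.
Among candidates, earliest end is August 11 → rehearsal.

rehearsal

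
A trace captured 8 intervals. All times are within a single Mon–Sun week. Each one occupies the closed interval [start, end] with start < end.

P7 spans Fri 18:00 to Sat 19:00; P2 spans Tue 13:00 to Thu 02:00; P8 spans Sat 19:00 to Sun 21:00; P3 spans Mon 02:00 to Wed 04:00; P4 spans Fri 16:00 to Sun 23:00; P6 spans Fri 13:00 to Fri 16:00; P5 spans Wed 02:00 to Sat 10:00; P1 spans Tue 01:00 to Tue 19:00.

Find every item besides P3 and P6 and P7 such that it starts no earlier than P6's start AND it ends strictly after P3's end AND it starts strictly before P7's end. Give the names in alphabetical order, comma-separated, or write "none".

Conditions: its start is no earlier than P6's start (X.start >= Fri 13:00) AND its end is strictly after P3's end (X.end > Wed 04:00) AND its start is strictly before P7's end (X.start < Sat 19:00).
P1: start Tue 01:00 >= Fri 13:00? ✗; end Tue 19:00 > Wed 04:00? ✗; start Tue 01:00 < Sat 19:00? ✓ → no.
P2: start Tue 13:00 >= Fri 13:00? ✗; end Thu 02:00 > Wed 04:00? ✓; start Tue 13:00 < Sat 19:00? ✓ → no.
P4: start Fri 16:00 >= Fri 13:00? ✓; end Sun 23:00 > Wed 04:00? ✓; start Fri 16:00 < Sat 19:00? ✓ → yes.
P5: start Wed 02:00 >= Fri 13:00? ✗; end Sat 10:00 > Wed 04:00? ✓; start Wed 02:00 < Sat 19:00? ✓ → no.
P8: start Sat 19:00 >= Fri 13:00? ✓; end Sun 21:00 > Wed 04:00? ✓; start Sat 19:00 < Sat 19:00? ✗ → no.
Result: P4.

P4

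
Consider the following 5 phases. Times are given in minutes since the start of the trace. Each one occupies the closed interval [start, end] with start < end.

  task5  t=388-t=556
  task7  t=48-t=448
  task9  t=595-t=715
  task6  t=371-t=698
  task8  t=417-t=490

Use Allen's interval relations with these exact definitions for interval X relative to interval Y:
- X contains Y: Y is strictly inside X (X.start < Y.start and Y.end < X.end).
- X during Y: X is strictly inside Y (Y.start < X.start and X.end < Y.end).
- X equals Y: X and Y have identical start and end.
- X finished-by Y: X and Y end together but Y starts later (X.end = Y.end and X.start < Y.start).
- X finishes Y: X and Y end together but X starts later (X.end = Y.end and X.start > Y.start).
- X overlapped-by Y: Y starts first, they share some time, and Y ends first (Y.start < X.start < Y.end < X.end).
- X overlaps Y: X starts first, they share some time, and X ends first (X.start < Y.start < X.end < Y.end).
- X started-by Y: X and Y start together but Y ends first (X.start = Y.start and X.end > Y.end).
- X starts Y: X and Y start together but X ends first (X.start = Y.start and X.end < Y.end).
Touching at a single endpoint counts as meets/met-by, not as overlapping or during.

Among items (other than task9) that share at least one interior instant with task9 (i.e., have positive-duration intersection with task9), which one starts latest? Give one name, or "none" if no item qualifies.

Target task9 = [t=595, t=715].
task5 [t=388, t=556] → before → excluded.
task6 [t=371, t=698] → overlaps → candidate.
task7 [t=48, t=448] → before → excluded.
task8 [t=417, t=490] → before → excluded.
Among candidates, latest start is t=371 → task6.

task6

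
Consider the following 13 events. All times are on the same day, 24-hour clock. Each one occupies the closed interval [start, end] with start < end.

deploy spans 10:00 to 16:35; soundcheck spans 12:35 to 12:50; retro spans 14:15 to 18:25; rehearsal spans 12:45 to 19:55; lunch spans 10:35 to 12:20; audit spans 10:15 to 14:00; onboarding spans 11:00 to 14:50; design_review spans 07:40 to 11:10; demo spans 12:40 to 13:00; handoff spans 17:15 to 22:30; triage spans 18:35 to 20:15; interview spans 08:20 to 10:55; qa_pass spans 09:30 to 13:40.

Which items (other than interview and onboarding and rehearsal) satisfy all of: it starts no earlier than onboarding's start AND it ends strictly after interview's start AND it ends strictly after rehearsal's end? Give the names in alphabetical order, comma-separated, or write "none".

Conditions: its start is no earlier than onboarding's start (X.start >= 11:00) AND its end is strictly after interview's start (X.end > 08:20) AND its end is strictly after rehearsal's end (X.end > 19:55).
audit: start 10:15 >= 11:00? ✗; end 14:00 > 08:20? ✓; end 14:00 > 19:55? ✗ → no.
demo: start 12:40 >= 11:00? ✓; end 13:00 > 08:20? ✓; end 13:00 > 19:55? ✗ → no.
deploy: start 10:00 >= 11:00? ✗; end 16:35 > 08:20? ✓; end 16:35 > 19:55? ✗ → no.
design_review: start 07:40 >= 11:00? ✗; end 11:10 > 08:20? ✓; end 11:10 > 19:55? ✗ → no.
handoff: start 17:15 >= 11:00? ✓; end 22:30 > 08:20? ✓; end 22:30 > 19:55? ✓ → yes.
lunch: start 10:35 >= 11:00? ✗; end 12:20 > 08:20? ✓; end 12:20 > 19:55? ✗ → no.
qa_pass: start 09:30 >= 11:00? ✗; end 13:40 > 08:20? ✓; end 13:40 > 19:55? ✗ → no.
retro: start 14:15 >= 11:00? ✓; end 18:25 > 08:20? ✓; end 18:25 > 19:55? ✗ → no.
soundcheck: start 12:35 >= 11:00? ✓; end 12:50 > 08:20? ✓; end 12:50 > 19:55? ✗ → no.
triage: start 18:35 >= 11:00? ✓; end 20:15 > 08:20? ✓; end 20:15 > 19:55? ✓ → yes.
Result: handoff, triage.

handoff, triage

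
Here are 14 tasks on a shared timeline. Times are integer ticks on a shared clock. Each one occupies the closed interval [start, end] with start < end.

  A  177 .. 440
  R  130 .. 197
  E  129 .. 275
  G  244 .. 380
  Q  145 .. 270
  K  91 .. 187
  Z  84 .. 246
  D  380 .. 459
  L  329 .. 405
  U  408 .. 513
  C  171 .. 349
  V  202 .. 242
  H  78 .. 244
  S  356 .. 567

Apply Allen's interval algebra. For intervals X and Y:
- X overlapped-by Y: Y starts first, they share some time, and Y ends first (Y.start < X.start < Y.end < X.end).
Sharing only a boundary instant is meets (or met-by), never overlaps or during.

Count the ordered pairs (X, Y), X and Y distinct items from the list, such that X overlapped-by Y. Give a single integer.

35

Checking all 182 ordered pairs for relation 'overlapped-by'; matching pairs in alphabetical order:
(A, C): A overlapped-by C ✓
(A, E): A overlapped-by E ✓
(A, H): A overlapped-by H ✓
(A, K): A overlapped-by K ✓
(A, Q): A overlapped-by Q ✓
(A, R): A overlapped-by R ✓
(A, Z): A overlapped-by Z ✓
(C, E): C overlapped-by E ✓
(C, H): C overlapped-by H ✓
(C, K): C overlapped-by K ✓
(C, Q): C overlapped-by Q ✓
(C, R): C overlapped-by R ✓
(C, Z): C overlapped-by Z ✓
(D, A): D overlapped-by A ✓
(D, L): D overlapped-by L ✓
(E, H): E overlapped-by H ✓
(E, K): E overlapped-by K ✓
(E, Z): E overlapped-by Z ✓
(G, C): G overlapped-by C ✓
(G, E): G overlapped-by E ✓
(G, Q): G overlapped-by Q ✓
(G, Z): G overlapped-by Z ✓
(L, C): L overlapped-by C ✓
(L, G): L overlapped-by G ✓
... plus 11 further pairs not listed.
Count: 35.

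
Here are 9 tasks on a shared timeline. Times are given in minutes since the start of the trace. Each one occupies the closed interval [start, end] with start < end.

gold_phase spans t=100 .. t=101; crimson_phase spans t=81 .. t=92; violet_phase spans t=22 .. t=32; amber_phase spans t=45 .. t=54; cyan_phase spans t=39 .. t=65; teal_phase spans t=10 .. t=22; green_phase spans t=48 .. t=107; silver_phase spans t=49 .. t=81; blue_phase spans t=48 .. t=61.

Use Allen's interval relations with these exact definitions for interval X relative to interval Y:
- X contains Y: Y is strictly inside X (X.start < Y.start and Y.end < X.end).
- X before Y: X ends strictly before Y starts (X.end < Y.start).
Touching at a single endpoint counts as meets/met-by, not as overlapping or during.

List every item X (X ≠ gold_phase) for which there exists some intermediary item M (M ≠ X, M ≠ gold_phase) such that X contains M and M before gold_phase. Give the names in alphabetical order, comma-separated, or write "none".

Target gold_phase = [t=100, t=101].
Intermediaries M with M before gold_phase: amber_phase, blue_phase, crimson_phase, cyan_phase, silver_phase, teal_phase, violet_phase.
Via amber_phase — items with X contains amber_phase: cyan_phase.
Via blue_phase — items with X contains blue_phase: cyan_phase.
Via crimson_phase — items with X contains crimson_phase: green_phase.
Via cyan_phase — items with X contains cyan_phase: none.
Via silver_phase — items with X contains silver_phase: green_phase.
Via teal_phase — items with X contains teal_phase: none.
Via violet_phase — items with X contains violet_phase: none.
Union: cyan_phase, green_phase.

cyan_phase, green_phase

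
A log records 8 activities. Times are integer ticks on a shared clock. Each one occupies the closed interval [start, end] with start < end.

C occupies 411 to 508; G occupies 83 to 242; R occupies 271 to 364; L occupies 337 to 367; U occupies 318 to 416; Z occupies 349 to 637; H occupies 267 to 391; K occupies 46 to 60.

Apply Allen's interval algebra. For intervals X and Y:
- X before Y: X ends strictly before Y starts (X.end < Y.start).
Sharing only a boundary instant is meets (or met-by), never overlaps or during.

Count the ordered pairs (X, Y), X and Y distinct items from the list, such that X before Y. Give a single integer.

Checking all 56 ordered pairs for relation 'before'; matching pairs in alphabetical order:
(G, C): G before C ✓
(G, H): G before H ✓
(G, L): G before L ✓
(G, R): G before R ✓
(G, U): G before U ✓
(G, Z): G before Z ✓
(H, C): H before C ✓
(K, C): K before C ✓
(K, G): K before G ✓
(K, H): K before H ✓
(K, L): K before L ✓
(K, R): K before R ✓
(K, U): K before U ✓
(K, Z): K before Z ✓
(L, C): L before C ✓
(R, C): R before C ✓
Count: 16.

16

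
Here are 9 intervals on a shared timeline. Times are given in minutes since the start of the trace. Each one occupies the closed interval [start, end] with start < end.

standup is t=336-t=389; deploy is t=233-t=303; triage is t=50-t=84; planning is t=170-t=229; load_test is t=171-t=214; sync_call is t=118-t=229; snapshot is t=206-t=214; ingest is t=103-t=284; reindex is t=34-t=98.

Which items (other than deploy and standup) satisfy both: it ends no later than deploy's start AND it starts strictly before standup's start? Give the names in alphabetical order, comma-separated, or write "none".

Conditions: its end is no later than deploy's start (X.end <= t=233) AND its start is strictly before standup's start (X.start < t=336).
ingest: end t=284 <= t=233? ✗; start t=103 < t=336? ✓ → no.
load_test: end t=214 <= t=233? ✓; start t=171 < t=336? ✓ → yes.
planning: end t=229 <= t=233? ✓; start t=170 < t=336? ✓ → yes.
reindex: end t=98 <= t=233? ✓; start t=34 < t=336? ✓ → yes.
snapshot: end t=214 <= t=233? ✓; start t=206 < t=336? ✓ → yes.
sync_call: end t=229 <= t=233? ✓; start t=118 < t=336? ✓ → yes.
triage: end t=84 <= t=233? ✓; start t=50 < t=336? ✓ → yes.
Result: load_test, planning, reindex, snapshot, sync_call, triage.

load_test, planning, reindex, snapshot, sync_call, triage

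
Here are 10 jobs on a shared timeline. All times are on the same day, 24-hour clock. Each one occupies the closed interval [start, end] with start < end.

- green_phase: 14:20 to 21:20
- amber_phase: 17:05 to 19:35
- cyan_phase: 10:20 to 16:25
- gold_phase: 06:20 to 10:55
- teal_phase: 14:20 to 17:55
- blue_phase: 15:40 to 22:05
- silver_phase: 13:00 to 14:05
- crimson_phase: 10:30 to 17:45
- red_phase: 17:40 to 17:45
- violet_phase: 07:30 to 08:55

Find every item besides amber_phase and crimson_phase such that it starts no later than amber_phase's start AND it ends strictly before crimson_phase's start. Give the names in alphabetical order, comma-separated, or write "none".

Conditions: its start is no later than amber_phase's start (X.start <= 17:05) AND its end is strictly before crimson_phase's start (X.end < 10:30).
blue_phase: start 15:40 <= 17:05? ✓; end 22:05 < 10:30? ✗ → no.
cyan_phase: start 10:20 <= 17:05? ✓; end 16:25 < 10:30? ✗ → no.
gold_phase: start 06:20 <= 17:05? ✓; end 10:55 < 10:30? ✗ → no.
green_phase: start 14:20 <= 17:05? ✓; end 21:20 < 10:30? ✗ → no.
red_phase: start 17:40 <= 17:05? ✗; end 17:45 < 10:30? ✗ → no.
silver_phase: start 13:00 <= 17:05? ✓; end 14:05 < 10:30? ✗ → no.
teal_phase: start 14:20 <= 17:05? ✓; end 17:55 < 10:30? ✗ → no.
violet_phase: start 07:30 <= 17:05? ✓; end 08:55 < 10:30? ✓ → yes.
Result: violet_phase.

violet_phase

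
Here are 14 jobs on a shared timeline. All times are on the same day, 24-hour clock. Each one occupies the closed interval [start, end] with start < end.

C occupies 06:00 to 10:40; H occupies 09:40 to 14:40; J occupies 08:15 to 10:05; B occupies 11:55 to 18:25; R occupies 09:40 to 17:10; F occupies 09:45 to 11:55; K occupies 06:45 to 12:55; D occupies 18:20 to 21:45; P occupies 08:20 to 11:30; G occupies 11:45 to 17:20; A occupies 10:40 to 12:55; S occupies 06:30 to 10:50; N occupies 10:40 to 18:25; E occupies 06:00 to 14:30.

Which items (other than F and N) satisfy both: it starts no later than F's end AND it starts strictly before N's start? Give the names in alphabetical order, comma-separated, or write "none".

C, E, H, J, K, P, R, S

Conditions: its start is no later than F's end (X.start <= 11:55) AND its start is strictly before N's start (X.start < 10:40).
A: start 10:40 <= 11:55? ✓; start 10:40 < 10:40? ✗ → no.
B: start 11:55 <= 11:55? ✓; start 11:55 < 10:40? ✗ → no.
C: start 06:00 <= 11:55? ✓; start 06:00 < 10:40? ✓ → yes.
D: start 18:20 <= 11:55? ✗; start 18:20 < 10:40? ✗ → no.
E: start 06:00 <= 11:55? ✓; start 06:00 < 10:40? ✓ → yes.
G: start 11:45 <= 11:55? ✓; start 11:45 < 10:40? ✗ → no.
H: start 09:40 <= 11:55? ✓; start 09:40 < 10:40? ✓ → yes.
J: start 08:15 <= 11:55? ✓; start 08:15 < 10:40? ✓ → yes.
K: start 06:45 <= 11:55? ✓; start 06:45 < 10:40? ✓ → yes.
P: start 08:20 <= 11:55? ✓; start 08:20 < 10:40? ✓ → yes.
R: start 09:40 <= 11:55? ✓; start 09:40 < 10:40? ✓ → yes.
S: start 06:30 <= 11:55? ✓; start 06:30 < 10:40? ✓ → yes.
Result: C, E, H, J, K, P, R, S.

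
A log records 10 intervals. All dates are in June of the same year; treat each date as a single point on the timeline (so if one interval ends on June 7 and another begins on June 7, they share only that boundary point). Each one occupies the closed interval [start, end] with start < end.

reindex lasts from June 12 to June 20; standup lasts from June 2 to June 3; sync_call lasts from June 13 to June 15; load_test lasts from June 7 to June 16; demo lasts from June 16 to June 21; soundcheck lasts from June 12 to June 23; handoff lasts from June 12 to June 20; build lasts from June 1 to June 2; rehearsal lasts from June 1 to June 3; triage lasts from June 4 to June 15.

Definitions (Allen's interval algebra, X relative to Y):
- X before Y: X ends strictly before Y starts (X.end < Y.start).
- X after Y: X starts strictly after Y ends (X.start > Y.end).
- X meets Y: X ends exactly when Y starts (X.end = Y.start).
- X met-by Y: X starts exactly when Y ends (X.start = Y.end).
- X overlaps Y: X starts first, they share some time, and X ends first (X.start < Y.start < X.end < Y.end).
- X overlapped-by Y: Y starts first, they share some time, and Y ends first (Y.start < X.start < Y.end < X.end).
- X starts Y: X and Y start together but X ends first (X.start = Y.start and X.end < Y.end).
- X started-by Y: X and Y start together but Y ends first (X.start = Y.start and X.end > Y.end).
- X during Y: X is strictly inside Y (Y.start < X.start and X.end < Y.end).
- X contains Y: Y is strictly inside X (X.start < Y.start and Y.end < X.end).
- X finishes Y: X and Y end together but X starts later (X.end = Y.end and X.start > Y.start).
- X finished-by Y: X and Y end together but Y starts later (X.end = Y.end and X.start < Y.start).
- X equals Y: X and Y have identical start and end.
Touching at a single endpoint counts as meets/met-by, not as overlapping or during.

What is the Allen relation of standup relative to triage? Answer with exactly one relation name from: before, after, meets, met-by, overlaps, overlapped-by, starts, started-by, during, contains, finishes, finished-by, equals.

standup = [June 2, June 3]; triage = [June 4, June 15].
Compare endpoints: standup.start < triage.start, standup.start < triage.end, standup.end < triage.start, standup.end < triage.end.
That pattern is 'before'.

before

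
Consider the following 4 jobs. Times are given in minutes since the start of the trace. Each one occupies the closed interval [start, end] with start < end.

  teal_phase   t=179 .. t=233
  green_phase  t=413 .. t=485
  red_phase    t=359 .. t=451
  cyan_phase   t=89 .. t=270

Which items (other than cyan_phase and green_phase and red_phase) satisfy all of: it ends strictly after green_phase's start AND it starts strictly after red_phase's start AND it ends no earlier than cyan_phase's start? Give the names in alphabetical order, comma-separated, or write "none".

Conditions: its end is strictly after green_phase's start (X.end > t=413) AND its start is strictly after red_phase's start (X.start > t=359) AND its end is no earlier than cyan_phase's start (X.end >= t=89).
teal_phase: end t=233 > t=413? ✗; start t=179 > t=359? ✗; end t=233 >= t=89? ✓ → no.
Result: none.

none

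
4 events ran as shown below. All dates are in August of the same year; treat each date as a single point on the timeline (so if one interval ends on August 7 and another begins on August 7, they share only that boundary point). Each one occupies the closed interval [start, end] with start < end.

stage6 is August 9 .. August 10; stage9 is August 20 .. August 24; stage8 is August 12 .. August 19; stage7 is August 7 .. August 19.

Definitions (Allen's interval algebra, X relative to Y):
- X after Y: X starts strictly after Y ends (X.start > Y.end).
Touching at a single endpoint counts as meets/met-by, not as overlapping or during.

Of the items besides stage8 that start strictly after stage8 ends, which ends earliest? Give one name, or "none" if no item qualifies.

stage9

Target stage8 = [August 12, August 19].
stage6 [August 9, August 10] → before → excluded.
stage7 [August 7, August 19] → finished-by → excluded.
stage9 [August 20, August 24] → after → candidate.
Among candidates, earliest end is August 24 → stage9.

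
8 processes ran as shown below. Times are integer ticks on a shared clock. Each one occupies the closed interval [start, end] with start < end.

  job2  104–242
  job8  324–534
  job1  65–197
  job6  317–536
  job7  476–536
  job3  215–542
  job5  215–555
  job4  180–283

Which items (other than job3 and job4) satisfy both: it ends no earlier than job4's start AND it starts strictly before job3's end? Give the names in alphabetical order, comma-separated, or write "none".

Conditions: its end is no earlier than job4's start (X.end >= 180) AND its start is strictly before job3's end (X.start < 542).
job1: end 197 >= 180? ✓; start 65 < 542? ✓ → yes.
job2: end 242 >= 180? ✓; start 104 < 542? ✓ → yes.
job5: end 555 >= 180? ✓; start 215 < 542? ✓ → yes.
job6: end 536 >= 180? ✓; start 317 < 542? ✓ → yes.
job7: end 536 >= 180? ✓; start 476 < 542? ✓ → yes.
job8: end 534 >= 180? ✓; start 324 < 542? ✓ → yes.
Result: job1, job2, job5, job6, job7, job8.

job1, job2, job5, job6, job7, job8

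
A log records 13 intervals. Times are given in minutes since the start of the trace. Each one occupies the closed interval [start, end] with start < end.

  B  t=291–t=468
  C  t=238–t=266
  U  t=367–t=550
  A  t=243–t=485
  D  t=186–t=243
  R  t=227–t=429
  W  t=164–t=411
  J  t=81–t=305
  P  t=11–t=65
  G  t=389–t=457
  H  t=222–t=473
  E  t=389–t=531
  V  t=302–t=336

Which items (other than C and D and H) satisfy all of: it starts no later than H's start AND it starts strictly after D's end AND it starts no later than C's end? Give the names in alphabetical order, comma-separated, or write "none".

Conditions: its start is no later than H's start (X.start <= t=222) AND its start is strictly after D's end (X.start > t=243) AND its start is no later than C's end (X.start <= t=266).
A: start t=243 <= t=222? ✗; start t=243 > t=243? ✗; start t=243 <= t=266? ✓ → no.
B: start t=291 <= t=222? ✗; start t=291 > t=243? ✓; start t=291 <= t=266? ✗ → no.
E: start t=389 <= t=222? ✗; start t=389 > t=243? ✓; start t=389 <= t=266? ✗ → no.
G: start t=389 <= t=222? ✗; start t=389 > t=243? ✓; start t=389 <= t=266? ✗ → no.
J: start t=81 <= t=222? ✓; start t=81 > t=243? ✗; start t=81 <= t=266? ✓ → no.
P: start t=11 <= t=222? ✓; start t=11 > t=243? ✗; start t=11 <= t=266? ✓ → no.
R: start t=227 <= t=222? ✗; start t=227 > t=243? ✗; start t=227 <= t=266? ✓ → no.
U: start t=367 <= t=222? ✗; start t=367 > t=243? ✓; start t=367 <= t=266? ✗ → no.
V: start t=302 <= t=222? ✗; start t=302 > t=243? ✓; start t=302 <= t=266? ✗ → no.
W: start t=164 <= t=222? ✓; start t=164 > t=243? ✗; start t=164 <= t=266? ✓ → no.
Result: none.

none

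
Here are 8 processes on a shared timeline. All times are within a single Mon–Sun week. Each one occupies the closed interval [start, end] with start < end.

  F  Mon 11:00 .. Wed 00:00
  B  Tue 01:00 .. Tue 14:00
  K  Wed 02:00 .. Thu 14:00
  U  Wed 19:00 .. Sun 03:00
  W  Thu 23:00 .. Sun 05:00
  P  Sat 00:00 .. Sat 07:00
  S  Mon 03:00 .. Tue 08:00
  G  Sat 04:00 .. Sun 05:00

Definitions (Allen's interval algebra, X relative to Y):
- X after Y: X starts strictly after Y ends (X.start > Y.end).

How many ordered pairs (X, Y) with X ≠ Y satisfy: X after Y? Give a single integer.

18

Checking all 56 ordered pairs for relation 'after'; matching pairs in alphabetical order:
(G, B): G after B ✓
(G, F): G after F ✓
(G, K): G after K ✓
(G, S): G after S ✓
(K, B): K after B ✓
(K, F): K after F ✓
(K, S): K after S ✓
(P, B): P after B ✓
(P, F): P after F ✓
(P, K): P after K ✓
(P, S): P after S ✓
(U, B): U after B ✓
(U, F): U after F ✓
(U, S): U after S ✓
(W, B): W after B ✓
(W, F): W after F ✓
(W, K): W after K ✓
(W, S): W after S ✓
Count: 18.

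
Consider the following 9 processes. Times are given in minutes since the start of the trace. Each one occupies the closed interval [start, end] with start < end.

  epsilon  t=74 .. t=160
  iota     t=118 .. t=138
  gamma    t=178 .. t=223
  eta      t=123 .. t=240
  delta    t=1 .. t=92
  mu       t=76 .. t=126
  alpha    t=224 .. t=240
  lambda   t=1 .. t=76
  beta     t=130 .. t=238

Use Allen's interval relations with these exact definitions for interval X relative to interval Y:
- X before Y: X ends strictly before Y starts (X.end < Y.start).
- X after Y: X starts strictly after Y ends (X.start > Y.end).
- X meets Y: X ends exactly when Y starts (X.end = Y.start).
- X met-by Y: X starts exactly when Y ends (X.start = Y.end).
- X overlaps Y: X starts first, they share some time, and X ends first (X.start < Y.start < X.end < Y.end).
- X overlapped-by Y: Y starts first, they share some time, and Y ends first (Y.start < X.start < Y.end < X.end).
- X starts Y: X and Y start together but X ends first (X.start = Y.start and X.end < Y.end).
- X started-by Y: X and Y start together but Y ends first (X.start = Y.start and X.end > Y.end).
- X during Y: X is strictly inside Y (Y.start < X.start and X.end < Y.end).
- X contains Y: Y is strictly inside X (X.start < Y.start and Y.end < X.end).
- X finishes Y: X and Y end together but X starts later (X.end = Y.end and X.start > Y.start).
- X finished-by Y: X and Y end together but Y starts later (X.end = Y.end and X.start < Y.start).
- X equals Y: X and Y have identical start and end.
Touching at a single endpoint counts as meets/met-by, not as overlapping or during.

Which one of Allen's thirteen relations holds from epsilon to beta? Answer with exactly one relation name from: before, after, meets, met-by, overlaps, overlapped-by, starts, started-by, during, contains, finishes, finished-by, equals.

epsilon = [t=74, t=160]; beta = [t=130, t=238].
Compare endpoints: epsilon.start < beta.start, epsilon.start < beta.end, epsilon.end > beta.start, epsilon.end < beta.end.
That pattern is 'overlaps'.

overlaps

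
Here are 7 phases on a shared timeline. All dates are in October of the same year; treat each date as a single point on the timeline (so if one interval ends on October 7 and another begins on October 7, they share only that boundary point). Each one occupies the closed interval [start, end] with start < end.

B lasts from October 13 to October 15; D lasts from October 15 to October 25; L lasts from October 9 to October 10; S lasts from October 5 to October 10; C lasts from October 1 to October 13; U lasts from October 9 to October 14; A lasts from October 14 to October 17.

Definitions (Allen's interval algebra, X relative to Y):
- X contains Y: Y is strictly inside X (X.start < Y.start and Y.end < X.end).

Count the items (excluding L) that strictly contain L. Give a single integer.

Target L = [October 9, October 10].
A [October 14, October 17] → after → no.
B [October 13, October 15] → after → no.
C [October 1, October 13] → contains → counts.
D [October 15, October 25] → after → no.
S [October 5, October 10] → finished-by → no.
U [October 9, October 14] → started-by → no.
Total: 1.

1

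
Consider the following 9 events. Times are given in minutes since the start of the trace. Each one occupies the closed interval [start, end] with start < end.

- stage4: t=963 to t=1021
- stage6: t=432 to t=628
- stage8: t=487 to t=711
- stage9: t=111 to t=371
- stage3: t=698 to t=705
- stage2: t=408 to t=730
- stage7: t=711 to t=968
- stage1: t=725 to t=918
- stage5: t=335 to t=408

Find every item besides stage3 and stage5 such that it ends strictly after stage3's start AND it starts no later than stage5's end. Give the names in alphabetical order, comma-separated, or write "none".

stage2

Conditions: its end is strictly after stage3's start (X.end > t=698) AND its start is no later than stage5's end (X.start <= t=408).
stage1: end t=918 > t=698? ✓; start t=725 <= t=408? ✗ → no.
stage2: end t=730 > t=698? ✓; start t=408 <= t=408? ✓ → yes.
stage4: end t=1021 > t=698? ✓; start t=963 <= t=408? ✗ → no.
stage6: end t=628 > t=698? ✗; start t=432 <= t=408? ✗ → no.
stage7: end t=968 > t=698? ✓; start t=711 <= t=408? ✗ → no.
stage8: end t=711 > t=698? ✓; start t=487 <= t=408? ✗ → no.
stage9: end t=371 > t=698? ✗; start t=111 <= t=408? ✓ → no.
Result: stage2.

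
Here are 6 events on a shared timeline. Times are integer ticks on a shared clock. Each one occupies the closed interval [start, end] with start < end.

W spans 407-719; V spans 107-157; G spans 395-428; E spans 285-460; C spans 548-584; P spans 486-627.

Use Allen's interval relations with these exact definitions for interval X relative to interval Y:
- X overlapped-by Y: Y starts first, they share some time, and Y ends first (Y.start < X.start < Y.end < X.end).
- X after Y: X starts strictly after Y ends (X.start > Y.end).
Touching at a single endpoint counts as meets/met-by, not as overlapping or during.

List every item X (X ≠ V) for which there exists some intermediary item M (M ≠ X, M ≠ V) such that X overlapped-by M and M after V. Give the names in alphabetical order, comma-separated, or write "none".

W

Target V = [107, 157].
Intermediaries M with M after V: C, E, G, P, W.
Via C — items with X overlapped-by C: none.
Via E — items with X overlapped-by E: W.
Via G — items with X overlapped-by G: W.
Via P — items with X overlapped-by P: none.
Via W — items with X overlapped-by W: none.
Union: W.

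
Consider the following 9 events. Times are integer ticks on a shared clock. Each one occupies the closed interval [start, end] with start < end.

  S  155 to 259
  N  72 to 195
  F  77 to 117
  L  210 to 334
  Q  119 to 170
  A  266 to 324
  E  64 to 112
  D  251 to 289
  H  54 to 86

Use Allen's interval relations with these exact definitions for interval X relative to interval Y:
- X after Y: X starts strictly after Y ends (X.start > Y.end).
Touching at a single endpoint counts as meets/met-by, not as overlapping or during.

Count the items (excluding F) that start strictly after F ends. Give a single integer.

Target F = [77, 117].
A [266, 324] → after → counts.
D [251, 289] → after → counts.
E [64, 112] → overlaps → no.
H [54, 86] → overlaps → no.
L [210, 334] → after → counts.
N [72, 195] → contains → no.
Q [119, 170] → after → counts.
S [155, 259] → after → counts.
Total: 5.

5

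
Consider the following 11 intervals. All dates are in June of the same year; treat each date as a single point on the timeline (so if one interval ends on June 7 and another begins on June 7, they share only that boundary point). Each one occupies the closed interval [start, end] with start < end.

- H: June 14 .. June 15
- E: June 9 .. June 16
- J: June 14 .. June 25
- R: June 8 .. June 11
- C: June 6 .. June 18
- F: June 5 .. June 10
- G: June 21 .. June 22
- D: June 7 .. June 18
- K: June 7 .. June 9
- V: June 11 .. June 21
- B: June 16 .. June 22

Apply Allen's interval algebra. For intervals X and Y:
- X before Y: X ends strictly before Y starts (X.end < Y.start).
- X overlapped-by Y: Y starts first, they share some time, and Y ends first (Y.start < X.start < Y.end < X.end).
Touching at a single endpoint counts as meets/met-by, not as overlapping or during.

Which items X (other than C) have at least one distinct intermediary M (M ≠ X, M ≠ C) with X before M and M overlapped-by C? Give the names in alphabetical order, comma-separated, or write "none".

Target C = [June 6, June 18].
Intermediaries M with M overlapped-by C: B, J, V.
Via B — items with X before B: F, H, K, R.
Via J — items with X before J: F, K, R.
Via V — items with X before V: F, K.
Union: F, H, K, R.

F, H, K, R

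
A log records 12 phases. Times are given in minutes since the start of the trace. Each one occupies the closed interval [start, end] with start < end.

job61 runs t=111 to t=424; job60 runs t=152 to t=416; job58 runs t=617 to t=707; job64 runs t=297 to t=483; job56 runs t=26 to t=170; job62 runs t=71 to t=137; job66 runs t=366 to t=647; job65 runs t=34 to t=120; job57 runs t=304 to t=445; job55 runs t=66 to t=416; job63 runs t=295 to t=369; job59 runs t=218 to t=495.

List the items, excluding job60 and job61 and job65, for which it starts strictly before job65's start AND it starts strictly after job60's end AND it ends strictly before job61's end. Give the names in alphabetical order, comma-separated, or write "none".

Conditions: its start is strictly before job65's start (X.start < t=34) AND its start is strictly after job60's end (X.start > t=416) AND its end is strictly before job61's end (X.end < t=424).
job55: start t=66 < t=34? ✗; start t=66 > t=416? ✗; end t=416 < t=424? ✓ → no.
job56: start t=26 < t=34? ✓; start t=26 > t=416? ✗; end t=170 < t=424? ✓ → no.
job57: start t=304 < t=34? ✗; start t=304 > t=416? ✗; end t=445 < t=424? ✗ → no.
job58: start t=617 < t=34? ✗; start t=617 > t=416? ✓; end t=707 < t=424? ✗ → no.
job59: start t=218 < t=34? ✗; start t=218 > t=416? ✗; end t=495 < t=424? ✗ → no.
job62: start t=71 < t=34? ✗; start t=71 > t=416? ✗; end t=137 < t=424? ✓ → no.
job63: start t=295 < t=34? ✗; start t=295 > t=416? ✗; end t=369 < t=424? ✓ → no.
job64: start t=297 < t=34? ✗; start t=297 > t=416? ✗; end t=483 < t=424? ✗ → no.
job66: start t=366 < t=34? ✗; start t=366 > t=416? ✗; end t=647 < t=424? ✗ → no.
Result: none.

none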